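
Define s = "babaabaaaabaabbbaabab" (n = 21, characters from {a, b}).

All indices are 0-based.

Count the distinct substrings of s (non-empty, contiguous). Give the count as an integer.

176

rank | idx | suffix
   0 |   6 | aaaabaabbbaabab
   1 |   7 | aaabaabbbaabab
   2 |   3 | aabaaaabaabbbaabab
   3 |   8 | aabaabbbaabab
   4 |  16 | aabab
   5 |  11 | aabbbaabab
   6 |  19 | ab
   7 |   4 | abaaaabaabbbaabab
   8 |   1 | abaabaaaabaabbbaabab
   9 |   9 | abaabbbaabab
  10 |  17 | abab
  11 |  12 | abbbaabab
  12 |  20 | b
  13 |   5 | baaaabaabbbaabab
  14 |   2 | baabaaaabaabbbaabab
  15 |  15 | baabab
  16 |  10 | baabbbaabab
  17 |  18 | bab
  18 |   0 | babaabaaaabaabbbaabab
  19 |  14 | bbaabab
  20 |  13 | bbbaabab

SA = [6, 7, 3, 8, 16, 11, 19, 4, 1, 9, 17, 12, 20, 5, 2, 15, 10, 18, 0, 14, 13]
[i] adj suffixes → lcp
  [1] 6/7 → 3 ('aaa')
  [2] 7/3 → 2 ('aa')
  [3] 3/8 → 5 ('aabaa')
  [4] 8/16 → 4 ('aaba')
  [5] 16/11 → 3 ('aab')
  [6] 11/19 → 1 ('a')
  [7] 19/4 → 2 ('ab')
  [8] 4/1 → 4 ('abaa')
  [9] 1/9 → 5 ('abaab')
  [10] 9/17 → 3 ('aba')
  [11] 17/12 → 2 ('ab')
  [12] 12/20 → 0 ('')
  [13] 20/5 → 1 ('b')
  [14] 5/2 → 3 ('baa')
  [15] 2/15 → 5 ('baaba')
  [16] 15/10 → 4 ('baab')
  [17] 10/18 → 2 ('ba')
  [18] 18/0 → 3 ('bab')
  [19] 0/14 → 1 ('b')
  [20] 14/13 → 2 ('bb')

n(n+1)/2 = 21·22/2 = 231
Σ LCP = 0 + 3 + 2 + 5 + 4 + 3 + 1 + 2 + 4 + 5 + 3 + 2 + 0 + 1 + 3 + 5 + 4 + 2 + 3 + 1 + 2 = 55
distinct = 231 − 55 = 176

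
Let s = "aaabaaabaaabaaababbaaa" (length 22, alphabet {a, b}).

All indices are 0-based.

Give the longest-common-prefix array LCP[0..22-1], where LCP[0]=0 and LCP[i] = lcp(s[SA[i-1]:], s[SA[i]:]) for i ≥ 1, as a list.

rank | idx | suffix
   0 |  21 | a
   1 |  20 | aa
   2 |  19 | aaa
   3 |   0 | aaabaaabaaabaaababbaaa
   4 |   4 | aaabaaabaaababbaaa
   5 |   8 | aaabaaababbaaa
   6 |  12 | aaababbaaa
   7 |   1 | aabaaabaaabaaababbaaa
   8 |   5 | aabaaabaaababbaaa
   9 |   9 | aabaaababbaaa
  10 |  13 | aababbaaa
  11 |   2 | abaaabaaabaaababbaaa
  12 |   6 | abaaabaaababbaaa
  13 |  10 | abaaababbaaa
  14 |  14 | ababbaaa
  15 |  16 | abbaaa
  16 |  18 | baaa
  17 |   3 | baaabaaabaaababbaaa
  18 |   7 | baaabaaababbaaa
  19 |  11 | baaababbaaa
  20 |  15 | babbaaa
  21 |  17 | bbaaa

SA = [21, 20, 19, 0, 4, 8, 12, 1, 5, 9, 13, 2, 6, 10, 14, 16, 18, 3, 7, 11, 15, 17]
i: (SA[i-1],SA[i]) lcp shared
  1: (21,20) 1 'a'
  2: (20,19) 2 'aa'
  3: (19,0) 3 'aaa'
  4: (0,4) 13 'aaabaaabaaaba'
  5: (4,8) 9 'aaabaaaba'
  6: (8,12) 5 'aaaba'
  7: (12,1) 2 'aa'
  8: (1,5) 12 'aabaaabaaaba'
  9: (5,9) 8 'aabaaaba'
  10: (9,13) 4 'aaba'
  11: (13,2) 1 'a'
  12: (2,6) 11 'abaaabaaaba'
  13: (6,10) 7 'abaaaba'
  14: (10,14) 3 'aba'
  15: (14,16) 2 'ab'
  16: (16,18) 0 ''
  17: (18,3) 4 'baaa'
  18: (3,7) 10 'baaabaaaba'
  19: (7,11) 6 'baaaba'
  20: (11,15) 2 'ba'
  21: (15,17) 1 'b'

[0, 1, 2, 3, 13, 9, 5, 2, 12, 8, 4, 1, 11, 7, 3, 2, 0, 4, 10, 6, 2, 1]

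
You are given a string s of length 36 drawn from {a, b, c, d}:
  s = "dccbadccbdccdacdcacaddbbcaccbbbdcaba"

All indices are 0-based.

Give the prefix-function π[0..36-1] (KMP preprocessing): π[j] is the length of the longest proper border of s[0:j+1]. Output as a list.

π[0] = 0
j=1 s[j]='c': π[1]=0 (border '')
j=2 s[j]='c': π[2]=0 (border '')
j=3 s[j]='b': π[3]=0 (border '')
j=4 s[j]='a': π[4]=0 (border '')
j=5 s[j]='d': π[5]=1 (border 'd')
j=6 s[j]='c': π[6]=2 (border 'dc')
j=7 s[j]='c': π[7]=3 (border 'dcc')
j=8 s[j]='b': π[8]=4 (border 'dccb')
j=9 s[j]='d': k: 4→0; π[9]=1 (border 'd')
j=10 s[j]='c': π[10]=2 (border 'dc')
j=11 s[j]='c': π[11]=3 (border 'dcc')
j=12 s[j]='d': k: 3→0; π[12]=1 (border 'd')
j=13 s[j]='a': k: 1→0; π[13]=0 (border '')
j=14 s[j]='c': π[14]=0 (border '')
j=15 s[j]='d': π[15]=1 (border 'd')
j=16 s[j]='c': π[16]=2 (border 'dc')
j=17 s[j]='a': k: 2→0; π[17]=0 (border '')
j=18 s[j]='c': π[18]=0 (border '')
j=19 s[j]='a': π[19]=0 (border '')
j=20 s[j]='d': π[20]=1 (border 'd')
j=21 s[j]='d': k: 1→0; π[21]=1 (border 'd')
j=22 s[j]='b': k: 1→0; π[22]=0 (border '')
j=23 s[j]='b': π[23]=0 (border '')
j=24 s[j]='c': π[24]=0 (border '')
j=25 s[j]='a': π[25]=0 (border '')
j=26 s[j]='c': π[26]=0 (border '')
j=27 s[j]='c': π[27]=0 (border '')
j=28 s[j]='b': π[28]=0 (border '')
j=29 s[j]='b': π[29]=0 (border '')
j=30 s[j]='b': π[30]=0 (border '')
j=31 s[j]='d': π[31]=1 (border 'd')
j=32 s[j]='c': π[32]=2 (border 'dc')
j=33 s[j]='a': k: 2→0; π[33]=0 (border '')
j=34 s[j]='b': π[34]=0 (border '')
j=35 s[j]='a': π[35]=0 (border '')

[0, 0, 0, 0, 0, 1, 2, 3, 4, 1, 2, 3, 1, 0, 0, 1, 2, 0, 0, 0, 1, 1, 0, 0, 0, 0, 0, 0, 0, 0, 0, 1, 2, 0, 0, 0]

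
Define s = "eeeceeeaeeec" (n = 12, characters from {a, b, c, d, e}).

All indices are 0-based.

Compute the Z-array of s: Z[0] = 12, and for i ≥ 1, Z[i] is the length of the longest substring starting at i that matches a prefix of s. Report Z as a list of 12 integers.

Z[0]=12
i=1: outside box; Z[1]=2 scan→box=[1,3)
i=2: min(r-i=1, Z[1]=2)=1; Z[2]=1
i=3: outside box; Z[3]=0
i=4: outside box; Z[4]=3 scan→box=[4,7)
i=5: min(r-i=2, Z[1]=2)=2; Z[5]=2
i=6: min(r-i=1, Z[2]=1)=1; Z[6]=1
i=7: outside box; Z[7]=0
i=8: outside box; Z[8]=4 scan→box=[8,12)
i=9: min(r-i=3, Z[1]=2)=2; Z[9]=2
i=10: min(r-i=2, Z[2]=1)=1; Z[10]=1
i=11: min(r-i=1, Z[3]=0)=0; Z[11]=0

[12, 2, 1, 0, 3, 2, 1, 0, 4, 2, 1, 0]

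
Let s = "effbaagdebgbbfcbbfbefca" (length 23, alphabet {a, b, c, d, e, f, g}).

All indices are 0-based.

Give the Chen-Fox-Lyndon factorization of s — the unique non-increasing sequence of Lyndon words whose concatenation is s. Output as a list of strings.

["eff", "b", "aagdebgbbfcbbfbefc", "a"]

emit factor 1: 'eff' (i=0, period=3)
emit factor 2: 'b' (i=3, period=1)
emit factor 3: 'aagdebgbbfcbbfbefc' (i=4, period=18)
emit factor 4: 'a' (i=22, period=1)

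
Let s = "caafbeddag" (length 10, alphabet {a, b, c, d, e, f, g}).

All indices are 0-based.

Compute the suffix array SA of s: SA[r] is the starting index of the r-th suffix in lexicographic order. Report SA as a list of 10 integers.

rank→(start, suffix):
  0 → (1, 'aafbeddag')
  1 → (2, 'afbeddag')
  2 → (8, 'ag')
  3 → (4, 'beddag')
  4 → (0, 'caafbeddag')
  5 → (7, 'dag')
  6 → (6, 'ddag')
  7 → (5, 'eddag')
  8 → (3, 'fbeddag')
  9 → (9, 'g')

[1, 2, 8, 4, 0, 7, 6, 5, 3, 9]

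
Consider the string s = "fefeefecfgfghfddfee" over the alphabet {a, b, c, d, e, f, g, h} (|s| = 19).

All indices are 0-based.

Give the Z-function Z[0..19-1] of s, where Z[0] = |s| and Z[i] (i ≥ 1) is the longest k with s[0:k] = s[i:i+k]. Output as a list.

Z[0]=19
i=1: i≥r, start 0; Z[1]=0
i=2: i≥r, start 0; Z[2]=2 grow→box=[2,4)
i=3: min(r-i=1, Z[1]=0)=0; Z[3]=0
i=4: i≥r, start 0; Z[4]=0
i=5: i≥r, start 0; Z[5]=2 grow→box=[5,7)
i=6: min(r-i=1, Z[1]=0)=0; Z[6]=0
i=7: i≥r, start 0; Z[7]=0
i=8: i≥r, start 0; Z[8]=1 grow→box=[8,9)
i=9: i≥r, start 0; Z[9]=0
i=10: i≥r, start 0; Z[10]=1 grow→box=[10,11)
i=11: i≥r, start 0; Z[11]=0
i=12: i≥r, start 0; Z[12]=0
i=13: i≥r, start 0; Z[13]=1 grow→box=[13,14)
i=14: i≥r, start 0; Z[14]=0
i=15: i≥r, start 0; Z[15]=0
i=16: i≥r, start 0; Z[16]=2 grow→box=[16,18)
i=17: min(r-i=1, Z[1]=0)=0; Z[17]=0
i=18: i≥r, start 0; Z[18]=0

[19, 0, 2, 0, 0, 2, 0, 0, 1, 0, 1, 0, 0, 1, 0, 0, 2, 0, 0]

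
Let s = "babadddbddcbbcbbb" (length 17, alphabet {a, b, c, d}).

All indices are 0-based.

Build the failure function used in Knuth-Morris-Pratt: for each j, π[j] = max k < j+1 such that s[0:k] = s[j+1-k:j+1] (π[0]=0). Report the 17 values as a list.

[0, 0, 1, 2, 0, 0, 0, 1, 0, 0, 0, 1, 1, 0, 1, 1, 1]

π[0] = 0
j=1 s[j]='a': π[1]=0 (border '')
j=2 s[j]='b': π[2]=1 (border 'b')
j=3 s[j]='a': π[3]=2 (border 'ba')
j=4 s[j]='d': k: 2→0; π[4]=0 (border '')
j=5 s[j]='d': π[5]=0 (border '')
j=6 s[j]='d': π[6]=0 (border '')
j=7 s[j]='b': π[7]=1 (border 'b')
j=8 s[j]='d': k: 1→0; π[8]=0 (border '')
j=9 s[j]='d': π[9]=0 (border '')
j=10 s[j]='c': π[10]=0 (border '')
j=11 s[j]='b': π[11]=1 (border 'b')
j=12 s[j]='b': k: 1→0; π[12]=1 (border 'b')
j=13 s[j]='c': k: 1→0; π[13]=0 (border '')
j=14 s[j]='b': π[14]=1 (border 'b')
j=15 s[j]='b': k: 1→0; π[15]=1 (border 'b')
j=16 s[j]='b': k: 1→0; π[16]=1 (border 'b')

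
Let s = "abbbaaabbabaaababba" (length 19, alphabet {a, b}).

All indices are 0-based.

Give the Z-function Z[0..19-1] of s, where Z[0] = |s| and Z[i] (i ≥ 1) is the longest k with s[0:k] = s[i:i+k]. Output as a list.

[19, 0, 0, 0, 1, 1, 3, 0, 0, 2, 0, 1, 1, 2, 0, 3, 0, 0, 1]

Z[0]=19
i=1: fresh scan; Z[1]=0
i=2: fresh scan; Z[2]=0
i=3: fresh scan; Z[3]=0
i=4: fresh scan; Z[4]=1 extend→box=[4,5)
i=5: fresh scan; Z[5]=1 extend→box=[5,6)
i=6: fresh scan; Z[6]=3 extend→box=[6,9)
i=7: min(r-i=2, Z[1]=0)=0; Z[7]=0
i=8: min(r-i=1, Z[2]=0)=0; Z[8]=0
i=9: fresh scan; Z[9]=2 extend→box=[9,11)
i=10: min(r-i=1, Z[1]=0)=0; Z[10]=0
i=11: fresh scan; Z[11]=1 extend→box=[11,12)
i=12: fresh scan; Z[12]=1 extend→box=[12,13)
i=13: fresh scan; Z[13]=2 extend→box=[13,15)
i=14: min(r-i=1, Z[1]=0)=0; Z[14]=0
i=15: fresh scan; Z[15]=3 extend→box=[15,18)
i=16: min(r-i=2, Z[1]=0)=0; Z[16]=0
i=17: min(r-i=1, Z[2]=0)=0; Z[17]=0
i=18: fresh scan; Z[18]=1 extend→box=[18,19)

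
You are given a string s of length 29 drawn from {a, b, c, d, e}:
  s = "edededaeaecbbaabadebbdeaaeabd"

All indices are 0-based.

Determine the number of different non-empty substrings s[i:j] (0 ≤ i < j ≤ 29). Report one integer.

rank→(start, suffix):
  0 → (13, 'aabadebbdeaaeabd')
  1 → (23, 'aaeabd')
  2 → (14, 'abadebbdeaaeabd')
  3 → (26, 'abd')
  4 → (16, 'adebbdeaaeabd')
  5 → (24, 'aeabd')
  6 → (6, 'aeaecbbaabadebbdeaaeabd')
  7 → (8, 'aecbbaabadebbdeaaeabd')
  8 → (12, 'baabadebbdeaaeabd')
  9 → (15, 'badebbdeaaeabd')
  10 → (11, 'bbaabadebbdeaaeabd')
  11 → (19, 'bbdeaaeabd')
  12 → (27, 'bd')
  13 → (20, 'bdeaaeabd')
  14 → (10, 'cbbaabadebbdeaaeabd')
  15 → (28, 'd')
  16 → (5, 'daeaecbbaabadebbdeaaeabd')
  17 → (21, 'deaaeabd')
  18 → (17, 'debbdeaaeabd')
  19 → (3, 'dedaeaecbbaabadebbdeaaeabd')
  20 → (1, 'dededaeaecbbaabadebbdeaaeabd')
  21 → (22, 'eaaeabd')
  22 → (25, 'eabd')
  23 → (7, 'eaecbbaabadebbdeaaeabd')
  24 → (18, 'ebbdeaaeabd')
  25 → (9, 'ecbbaabadebbdeaaeabd')
  26 → (4, 'edaeaecbbaabadebbdeaaeabd')
  27 → (2, 'ededaeaecbbaabadebbdeaaeabd')
  28 → (0, 'edededaeaecbbaabadebbdeaaeabd')

SA = [13, 23, 14, 26, 16, 24, 6, 8, 12, 15, 11, 19, 27, 20, 10, 28, 5, 21, 17, 3, 1, 22, 25, 7, 18, 9, 4, 2, 0]
[i] adj suffixes → lcp
  [1] 13/23 → 2 ('aa')
  [2] 23/14 → 1 ('a')
  [3] 14/26 → 2 ('ab')
  [4] 26/16 → 1 ('a')
  [5] 16/24 → 1 ('a')
  [6] 24/6 → 3 ('aea')
  [7] 6/8 → 2 ('ae')
  [8] 8/12 → 0 ('')
  [9] 12/15 → 2 ('ba')
  [10] 15/11 → 1 ('b')
  [11] 11/19 → 2 ('bb')
  [12] 19/27 → 1 ('b')
  [13] 27/20 → 2 ('bd')
  [14] 20/10 → 0 ('')
  [15] 10/28 → 0 ('')
  [16] 28/5 → 1 ('d')
  [17] 5/21 → 1 ('d')
  [18] 21/17 → 2 ('de')
  [19] 17/3 → 2 ('de')
  [20] 3/1 → 3 ('ded')
  [21] 1/22 → 0 ('')
  [22] 22/25 → 2 ('ea')
  [23] 25/7 → 2 ('ea')
  [24] 7/18 → 1 ('e')
  [25] 18/9 → 1 ('e')
  [26] 9/4 → 1 ('e')
  [27] 4/2 → 2 ('ed')
  [28] 2/0 → 4 ('eded')

n(n+1)/2 = 29·30/2 = 435
Σ LCP = 0 + 2 + 1 + 2 + 1 + 1 + 3 + 2 + 0 + 2 + 1 + 2 + 1 + 2 + 0 + 0 + 1 + 1 + 2 + 2 + 3 + 0 + 2 + 2 + 1 + 1 + 1 + 2 + 4 = 42
distinct = 435 − 42 = 393

393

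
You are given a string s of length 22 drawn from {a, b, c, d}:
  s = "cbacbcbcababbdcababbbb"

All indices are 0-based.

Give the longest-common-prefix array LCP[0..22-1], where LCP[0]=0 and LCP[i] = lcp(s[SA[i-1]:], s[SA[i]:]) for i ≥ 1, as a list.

[0, 5, 2, 3, 1, 0, 1, 4, 2, 1, 2, 3, 2, 1, 2, 1, 0, 6, 1, 2, 3, 0]

rank | idx | suffix
   0 |  15 | ababbbb
   1 |   8 | ababbdcababbbb
   2 |  17 | abbbb
   3 |  10 | abbdcababbbb
   4 |   2 | acbcbcababbdcababbbb
   5 |  21 | b
   6 |  16 | babbbb
   7 |   9 | babbdcababbbb
   8 |   1 | bacbcbcababbdcababbbb
   9 |  20 | bb
  10 |  19 | bbb
  11 |  18 | bbbb
  12 |  11 | bbdcababbbb
  13 |   6 | bcababbdcababbbb
  14 |   4 | bcbcababbdcababbbb
  15 |  12 | bdcababbbb
  16 |  14 | cababbbb
  17 |   7 | cababbdcababbbb
  18 |   0 | cbacbcbcababbdcababbbb
  19 |   5 | cbcababbdcababbbb
  20 |   3 | cbcbcababbdcababbbb
  21 |  13 | dcababbbb

SA = [15, 8, 17, 10, 2, 21, 16, 9, 1, 20, 19, 18, 11, 6, 4, 12, 14, 7, 0, 5, 3, 13]
rank  pair      lcp
   1  s[15:],s[8:]  5  'ababb'
   2  s[8:],s[17:]  2  'ab'
   3  s[17:],s[10:]  3  'abb'
   4  s[10:],s[2:]  1  'a'
   5  s[2:],s[21:]  0  ''
   6  s[21:],s[16:]  1  'b'
   7  s[16:],s[9:]  4  'babb'
   8  s[9:],s[1:]  2  'ba'
   9  s[1:],s[20:]  1  'b'
  10  s[20:],s[19:]  2  'bb'
  11  s[19:],s[18:]  3  'bbb'
  12  s[18:],s[11:]  2  'bb'
  13  s[11:],s[6:]  1  'b'
  14  s[6:],s[4:]  2  'bc'
  15  s[4:],s[12:]  1  'b'
  16  s[12:],s[14:]  0  ''
  17  s[14:],s[7:]  6  'cababb'
  18  s[7:],s[0:]  1  'c'
  19  s[0:],s[5:]  2  'cb'
  20  s[5:],s[3:]  3  'cbc'
  21  s[3:],s[13:]  0  ''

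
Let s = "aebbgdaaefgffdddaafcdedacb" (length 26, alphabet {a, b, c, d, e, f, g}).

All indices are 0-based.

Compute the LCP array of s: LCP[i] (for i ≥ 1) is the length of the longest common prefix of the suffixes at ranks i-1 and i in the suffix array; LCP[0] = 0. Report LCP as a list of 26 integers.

sorted suffixes:
  #0 SA[0]=6  'aaefgffdddaafcdedacb'
  #1 SA[1]=16  'aafcdedacb'
  #2 SA[2]=23  'acb'
  #3 SA[3]=0  'aebbgdaaefgffdddaafcdedacb'
  #4 SA[4]=7  'aefgffdddaafcdedacb'
  #5 SA[5]=17  'afcdedacb'
  #6 SA[6]=25  'b'
  #7 SA[7]=2  'bbgdaaefgffdddaafcdedacb'
  #8 SA[8]=3  'bgdaaefgffdddaafcdedacb'
  #9 SA[9]=24  'cb'
  #10 SA[10]=19  'cdedacb'
  #11 SA[11]=5  'daaefgffdddaafcdedacb'
  #12 SA[12]=15  'daafcdedacb'
  #13 SA[13]=22  'dacb'
  #14 SA[14]=14  'ddaafcdedacb'
  #15 SA[15]=13  'dddaafcdedacb'
  #16 SA[16]=20  'dedacb'
  #17 SA[17]=1  'ebbgdaaefgffdddaafcdedacb'
  #18 SA[18]=21  'edacb'
  #19 SA[19]=8  'efgffdddaafcdedacb'
  #20 SA[20]=18  'fcdedacb'
  #21 SA[21]=12  'fdddaafcdedacb'
  #22 SA[22]=11  'ffdddaafcdedacb'
  #23 SA[23]=9  'fgffdddaafcdedacb'
  #24 SA[24]=4  'gdaaefgffdddaafcdedacb'
  #25 SA[25]=10  'gffdddaafcdedacb'

SA = [6, 16, 23, 0, 7, 17, 25, 2, 3, 24, 19, 5, 15, 22, 14, 13, 20, 1, 21, 8, 18, 12, 11, 9, 4, 10]
i: (SA[i-1],SA[i]) lcp shared
  1: (6,16) 2 'aa'
  2: (16,23) 1 'a'
  3: (23,0) 1 'a'
  4: (0,7) 2 'ae'
  5: (7,17) 1 'a'
  6: (17,25) 0 ''
  7: (25,2) 1 'b'
  8: (2,3) 1 'b'
  9: (3,24) 0 ''
  10: (24,19) 1 'c'
  11: (19,5) 0 ''
  12: (5,15) 3 'daa'
  13: (15,22) 2 'da'
  14: (22,14) 1 'd'
  15: (14,13) 2 'dd'
  16: (13,20) 1 'd'
  17: (20,1) 0 ''
  18: (1,21) 1 'e'
  19: (21,8) 1 'e'
  20: (8,18) 0 ''
  21: (18,12) 1 'f'
  22: (12,11) 1 'f'
  23: (11,9) 1 'f'
  24: (9,4) 0 ''
  25: (4,10) 1 'g'

[0, 2, 1, 1, 2, 1, 0, 1, 1, 0, 1, 0, 3, 2, 1, 2, 1, 0, 1, 1, 0, 1, 1, 1, 0, 1]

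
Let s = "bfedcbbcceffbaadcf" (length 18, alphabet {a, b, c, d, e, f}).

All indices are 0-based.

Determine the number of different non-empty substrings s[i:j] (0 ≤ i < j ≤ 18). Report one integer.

158

rank | idx | suffix
   0 |  13 | aadcf
   1 |  14 | adcf
   2 |  12 | baadcf
   3 |   5 | bbcceffbaadcf
   4 |   6 | bcceffbaadcf
   5 |   0 | bfedcbbcceffbaadcf
   6 |   4 | cbbcceffbaadcf
   7 |   7 | cceffbaadcf
   8 |   8 | ceffbaadcf
   9 |  16 | cf
  10 |   3 | dcbbcceffbaadcf
  11 |  15 | dcf
  12 |   2 | edcbbcceffbaadcf
  13 |   9 | effbaadcf
  14 |  17 | f
  15 |  11 | fbaadcf
  16 |   1 | fedcbbcceffbaadcf
  17 |  10 | ffbaadcf

SA = [13, 14, 12, 5, 6, 0, 4, 7, 8, 16, 3, 15, 2, 9, 17, 11, 1, 10]
[i] adj suffixes → lcp
  [1] 13/14 → 1 ('a')
  [2] 14/12 → 0 ('')
  [3] 12/5 → 1 ('b')
  [4] 5/6 → 1 ('b')
  [5] 6/0 → 1 ('b')
  [6] 0/4 → 0 ('')
  [7] 4/7 → 1 ('c')
  [8] 7/8 → 1 ('c')
  [9] 8/16 → 1 ('c')
  [10] 16/3 → 0 ('')
  [11] 3/15 → 2 ('dc')
  [12] 15/2 → 0 ('')
  [13] 2/9 → 1 ('e')
  [14] 9/17 → 0 ('')
  [15] 17/11 → 1 ('f')
  [16] 11/1 → 1 ('f')
  [17] 1/10 → 1 ('f')

n(n+1)/2 = 18·19/2 = 171
Σ LCP = 0 + 1 + 0 + 1 + 1 + 1 + 0 + 1 + 1 + 1 + 0 + 2 + 0 + 1 + 0 + 1 + 1 + 1 = 13
distinct = 171 − 13 = 158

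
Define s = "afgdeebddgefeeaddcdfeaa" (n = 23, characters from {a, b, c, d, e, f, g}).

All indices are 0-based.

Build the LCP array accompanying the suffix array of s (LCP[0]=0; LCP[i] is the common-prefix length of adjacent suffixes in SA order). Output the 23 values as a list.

[0, 1, 1, 1, 0, 0, 0, 1, 2, 1, 1, 1, 0, 2, 1, 1, 2, 1, 0, 2, 1, 0, 1]

rank→(start, suffix):
  0 → (22, 'a')
  1 → (21, 'aa')
  2 → (14, 'addcdfeaa')
  3 → (0, 'afgdeebddgefeeaddcdfeaa')
  4 → (6, 'bddgefeeaddcdfeaa')
  5 → (17, 'cdfeaa')
  6 → (16, 'dcdfeaa')
  7 → (15, 'ddcdfeaa')
  8 → (7, 'ddgefeeaddcdfeaa')
  9 → (3, 'deebddgefeeaddcdfeaa')
  10 → (18, 'dfeaa')
  11 → (8, 'dgefeeaddcdfeaa')
  12 → (20, 'eaa')
  13 → (13, 'eaddcdfeaa')
  14 → (5, 'ebddgefeeaddcdfeaa')
  15 → (12, 'eeaddcdfeaa')
  16 → (4, 'eebddgefeeaddcdfeaa')
  17 → (10, 'efeeaddcdfeaa')
  18 → (19, 'feaa')
  19 → (11, 'feeaddcdfeaa')
  20 → (1, 'fgdeebddgefeeaddcdfeaa')
  21 → (2, 'gdeebddgefeeaddcdfeaa')
  22 → (9, 'gefeeaddcdfeaa')

SA = [22, 21, 14, 0, 6, 17, 16, 15, 7, 3, 18, 8, 20, 13, 5, 12, 4, 10, 19, 11, 1, 2, 9]
i: (SA[i-1],SA[i]) lcp shared
  1: (22,21) 1 'a'
  2: (21,14) 1 'a'
  3: (14,0) 1 'a'
  4: (0,6) 0 ''
  5: (6,17) 0 ''
  6: (17,16) 0 ''
  7: (16,15) 1 'd'
  8: (15,7) 2 'dd'
  9: (7,3) 1 'd'
  10: (3,18) 1 'd'
  11: (18,8) 1 'd'
  12: (8,20) 0 ''
  13: (20,13) 2 'ea'
  14: (13,5) 1 'e'
  15: (5,12) 1 'e'
  16: (12,4) 2 'ee'
  17: (4,10) 1 'e'
  18: (10,19) 0 ''
  19: (19,11) 2 'fe'
  20: (11,1) 1 'f'
  21: (1,2) 0 ''
  22: (2,9) 1 'g'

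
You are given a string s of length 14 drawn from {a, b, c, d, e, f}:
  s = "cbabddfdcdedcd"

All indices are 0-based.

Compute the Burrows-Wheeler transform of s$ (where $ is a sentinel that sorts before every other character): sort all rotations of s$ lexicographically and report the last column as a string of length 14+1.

dbca$ddcefbcddd

rank  rotation         last
    0  $cbabddfdcdedcd  d
    1  abddfdcdedcd$cb  b
    2  babddfdcdedcd$c  c
    3  bddfdcdedcd$cba  a
    4  cbabddfdcdedcd$  $
    5  cd$cbabddfdcded  d
    6  cdedcd$cbabddfd  d
    7  d$cbabddfdcdedc  c
    8  dcd$cbabddfdcde  e
    9  dcdedcd$cbabddf  f
   10  ddfdcdedcd$cbab  b
   11  dedcd$cbabddfdc  c
   12  dfdcdedcd$cbabd  d
   13  edcd$cbabddfdcd  d
   14  fdcdedcd$cbabdd  d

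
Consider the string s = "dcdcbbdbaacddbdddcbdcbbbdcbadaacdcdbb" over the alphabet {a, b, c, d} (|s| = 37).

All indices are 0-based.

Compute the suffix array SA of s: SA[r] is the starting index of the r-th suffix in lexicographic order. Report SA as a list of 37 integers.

[29, 8, 30, 9, 27, 36, 7, 26, 35, 21, 4, 22, 5, 23, 18, 13, 25, 20, 3, 17, 33, 1, 31, 10, 28, 6, 34, 12, 24, 19, 2, 16, 32, 0, 11, 15, 14]

sorted suffixes:
  #0 SA[0]=29  'aacdcdbb'
  #1 SA[1]=8  'aacddbdddcbdcbbbdcbadaacdcdbb'
  #2 SA[2]=30  'acdcdbb'
  #3 SA[3]=9  'acddbdddcbdcbbbdcbadaacdcdbb'
  #4 SA[4]=27  'adaacdcdbb'
  #5 SA[5]=36  'b'
  #6 SA[6]=7  'baacddbdddcbdcbbbdcbadaacdcdbb'
  #7 SA[7]=26  'badaacdcdbb'
  #8 SA[8]=35  'bb'
  #9 SA[9]=21  'bbbdcbadaacdcdbb'
  #10 SA[10]=4  'bbdbaacddbdddcbdcbbbdcbadaacdcdbb'
  #11 SA[11]=22  'bbdcbadaacdcdbb'
  #12 SA[12]=5  'bdbaacddbdddcbdcbbbdcbadaacdcdbb'
  #13 SA[13]=23  'bdcbadaacdcdbb'
  #14 SA[14]=18  'bdcbbbdcbadaacdcdbb'
  #15 SA[15]=13  'bdddcbdcbbbdcbadaacdcdbb'
  #16 SA[16]=25  'cbadaacdcdbb'
  #17 SA[17]=20  'cbbbdcbadaacdcdbb'
  #18 SA[18]=3  'cbbdbaacddbdddcbdcbbbdcbadaacdcdbb'
  #19 SA[19]=17  'cbdcbbbdcbadaacdcdbb'
  #20 SA[20]=33  'cdbb'
  #21 SA[21]=1  'cdcbbdbaacddbdddcbdcbbbdcbadaacdcdbb'
  #22 SA[22]=31  'cdcdbb'
  #23 SA[23]=10  'cddbdddcbdcbbbdcbadaacdcdbb'
  #24 SA[24]=28  'daacdcdbb'
  #25 SA[25]=6  'dbaacddbdddcbdcbbbdcbadaacdcdbb'
  #26 SA[26]=34  'dbb'
  #27 SA[27]=12  'dbdddcbdcbbbdcbadaacdcdbb'
  #28 SA[28]=24  'dcbadaacdcdbb'
  #29 SA[29]=19  'dcbbbdcbadaacdcdbb'
  #30 SA[30]=2  'dcbbdbaacddbdddcbdcbbbdcbadaacdcdbb'
  #31 SA[31]=16  'dcbdcbbbdcbadaacdcdbb'
  #32 SA[32]=32  'dcdbb'
  #33 SA[33]=0  'dcdcbbdbaacddbdddcbdcbbbdcbadaacdcdbb'
  #34 SA[34]=11  'ddbdddcbdcbbbdcbadaacdcdbb'
  #35 SA[35]=15  'ddcbdcbbbdcbadaacdcdbb'
  #36 SA[36]=14  'dddcbdcbbbdcbadaacdcdbb'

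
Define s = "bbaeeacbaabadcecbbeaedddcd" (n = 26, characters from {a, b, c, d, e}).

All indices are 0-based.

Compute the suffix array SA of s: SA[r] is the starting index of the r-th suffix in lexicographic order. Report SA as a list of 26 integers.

[8, 9, 5, 11, 19, 2, 7, 10, 1, 0, 16, 17, 6, 15, 24, 13, 25, 23, 12, 22, 21, 4, 18, 14, 20, 3]

sorted suffixes:
  #0 SA[0]=8  'aabadcecbbeaedddcd'
  #1 SA[1]=9  'abadcecbbeaedddcd'
  #2 SA[2]=5  'acbaabadcecbbeaedddcd'
  #3 SA[3]=11  'adcecbbeaedddcd'
  #4 SA[4]=19  'aedddcd'
  #5 SA[5]=2  'aeeacbaabadcecbbeaedddcd'
  #6 SA[6]=7  'baabadcecbbeaedddcd'
  #7 SA[7]=10  'badcecbbeaedddcd'
  #8 SA[8]=1  'baeeacbaabadcecbbeaedddcd'
  #9 SA[9]=0  'bbaeeacbaabadcecbbeaedddcd'
  #10 SA[10]=16  'bbeaedddcd'
  #11 SA[11]=17  'beaedddcd'
  #12 SA[12]=6  'cbaabadcecbbeaedddcd'
  #13 SA[13]=15  'cbbeaedddcd'
  #14 SA[14]=24  'cd'
  #15 SA[15]=13  'cecbbeaedddcd'
  #16 SA[16]=25  'd'
  #17 SA[17]=23  'dcd'
  #18 SA[18]=12  'dcecbbeaedddcd'
  #19 SA[19]=22  'ddcd'
  #20 SA[20]=21  'dddcd'
  #21 SA[21]=4  'eacbaabadcecbbeaedddcd'
  #22 SA[22]=18  'eaedddcd'
  #23 SA[23]=14  'ecbbeaedddcd'
  #24 SA[24]=20  'edddcd'
  #25 SA[25]=3  'eeacbaabadcecbbeaedddcd'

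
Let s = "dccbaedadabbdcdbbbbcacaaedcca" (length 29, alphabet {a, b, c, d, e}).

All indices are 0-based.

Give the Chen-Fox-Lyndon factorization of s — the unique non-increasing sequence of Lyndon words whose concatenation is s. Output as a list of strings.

["d", "c", "c", "b", "aed", "ad", "abbdcdbbbbcac", "aaedcc", "a"]

emit factor 1: 'd' (i=0, period=1)
emit factor 2: 'c' (i=1, period=1)
emit factor 3: 'c' (i=2, period=1)
emit factor 4: 'b' (i=3, period=1)
emit factor 5: 'aed' (i=4, period=3)
emit factor 6: 'ad' (i=7, period=2)
emit factor 7: 'abbdcdbbbbcac' (i=9, period=13)
emit factor 8: 'aaedcc' (i=22, period=6)
emit factor 9: 'a' (i=28, period=1)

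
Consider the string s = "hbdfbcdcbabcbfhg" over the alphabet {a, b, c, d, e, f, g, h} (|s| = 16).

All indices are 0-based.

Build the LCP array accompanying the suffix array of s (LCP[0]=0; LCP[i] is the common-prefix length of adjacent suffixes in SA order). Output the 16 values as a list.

rank | idx | suffix
   0 |   9 | abcbfhg
   1 |   8 | babcbfhg
   2 |  10 | bcbfhg
   3 |   4 | bcdcbabcbfhg
   4 |   1 | bdfbcdcbabcbfhg
   5 |  12 | bfhg
   6 |   7 | cbabcbfhg
   7 |  11 | cbfhg
   8 |   5 | cdcbabcbfhg
   9 |   6 | dcbabcbfhg
  10 |   2 | dfbcdcbabcbfhg
  11 |   3 | fbcdcbabcbfhg
  12 |  13 | fhg
  13 |  15 | g
  14 |   0 | hbdfbcdcbabcbfhg
  15 |  14 | hg

SA = [9, 8, 10, 4, 1, 12, 7, 11, 5, 6, 2, 3, 13, 15, 0, 14]
[i] adj suffixes → lcp
  [1] 9/8 → 0 ('')
  [2] 8/10 → 1 ('b')
  [3] 10/4 → 2 ('bc')
  [4] 4/1 → 1 ('b')
  [5] 1/12 → 1 ('b')
  [6] 12/7 → 0 ('')
  [7] 7/11 → 2 ('cb')
  [8] 11/5 → 1 ('c')
  [9] 5/6 → 0 ('')
  [10] 6/2 → 1 ('d')
  [11] 2/3 → 0 ('')
  [12] 3/13 → 1 ('f')
  [13] 13/15 → 0 ('')
  [14] 15/0 → 0 ('')
  [15] 0/14 → 1 ('h')

[0, 0, 1, 2, 1, 1, 0, 2, 1, 0, 1, 0, 1, 0, 0, 1]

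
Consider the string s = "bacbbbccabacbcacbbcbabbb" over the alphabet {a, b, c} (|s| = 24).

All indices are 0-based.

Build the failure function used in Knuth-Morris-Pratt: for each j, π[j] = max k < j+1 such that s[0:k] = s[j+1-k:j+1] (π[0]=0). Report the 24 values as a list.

π[0] = 0
j=1 s[j]='a': π[1]=0 (border '')
j=2 s[j]='c': π[2]=0 (border '')
j=3 s[j]='b': π[3]=1 (border 'b')
j=4 s[j]='b': k: 1→0; π[4]=1 (border 'b')
j=5 s[j]='b': k: 1→0; π[5]=1 (border 'b')
j=6 s[j]='c': k: 1→0; π[6]=0 (border '')
j=7 s[j]='c': π[7]=0 (border '')
j=8 s[j]='a': π[8]=0 (border '')
j=9 s[j]='b': π[9]=1 (border 'b')
j=10 s[j]='a': π[10]=2 (border 'ba')
j=11 s[j]='c': π[11]=3 (border 'bac')
j=12 s[j]='b': π[12]=4 (border 'bacb')
j=13 s[j]='c': k: 4→1→0; π[13]=0 (border '')
j=14 s[j]='a': π[14]=0 (border '')
j=15 s[j]='c': π[15]=0 (border '')
j=16 s[j]='b': π[16]=1 (border 'b')
j=17 s[j]='b': k: 1→0; π[17]=1 (border 'b')
j=18 s[j]='c': k: 1→0; π[18]=0 (border '')
j=19 s[j]='b': π[19]=1 (border 'b')
j=20 s[j]='a': π[20]=2 (border 'ba')
j=21 s[j]='b': k: 2→0; π[21]=1 (border 'b')
j=22 s[j]='b': k: 1→0; π[22]=1 (border 'b')
j=23 s[j]='b': k: 1→0; π[23]=1 (border 'b')

[0, 0, 0, 1, 1, 1, 0, 0, 0, 1, 2, 3, 4, 0, 0, 0, 1, 1, 0, 1, 2, 1, 1, 1]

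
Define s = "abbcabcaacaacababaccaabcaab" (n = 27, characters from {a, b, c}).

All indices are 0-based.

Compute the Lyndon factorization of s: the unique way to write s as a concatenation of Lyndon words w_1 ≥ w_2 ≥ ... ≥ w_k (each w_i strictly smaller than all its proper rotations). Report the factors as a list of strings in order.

emit factor 1: 'abbcabc' (i=0, period=7)
emit factor 2: 'aacaacababacc' (i=7, period=13)
emit factor 3: 'aabc' (i=20, period=4)
emit factor 4: 'aab' (i=24, period=3)

["abbcabc", "aacaacababacc", "aabc", "aab"]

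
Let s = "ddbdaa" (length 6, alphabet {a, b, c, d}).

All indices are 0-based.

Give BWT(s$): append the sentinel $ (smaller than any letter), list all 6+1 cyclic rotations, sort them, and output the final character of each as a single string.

aaddbd$

rank  rotation last
    0  $ddbdaa  a
    1  a$ddbda  a
    2  aa$ddbd  d
    3  bdaa$dd  d
    4  daa$ddb  b
    5  dbdaa$d  d
    6  ddbdaa$  $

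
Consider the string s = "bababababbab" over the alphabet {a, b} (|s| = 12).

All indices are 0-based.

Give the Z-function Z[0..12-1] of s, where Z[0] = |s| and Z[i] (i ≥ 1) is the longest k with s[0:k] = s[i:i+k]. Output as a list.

Z[0]=12
i=1: outside box; Z[1]=0
i=2: outside box; Z[2]=7 grow→box=[2,9)
i=3: min(r-i=6, Z[1]=0)=0; Z[3]=0
i=4: min(r-i=5, Z[2]=7)=5; Z[4]=5
i=5: min(r-i=4, Z[3]=0)=0; Z[5]=0
i=6: min(r-i=3, Z[4]=5)=3; Z[6]=3
i=7: min(r-i=2, Z[5]=0)=0; Z[7]=0
i=8: min(r-i=1, Z[6]=3)=1; Z[8]=1
i=9: outside box; Z[9]=3 grow→box=[9,12)
i=10: min(r-i=2, Z[1]=0)=0; Z[10]=0
i=11: min(r-i=1, Z[2]=7)=1; Z[11]=1

[12, 0, 7, 0, 5, 0, 3, 0, 1, 3, 0, 1]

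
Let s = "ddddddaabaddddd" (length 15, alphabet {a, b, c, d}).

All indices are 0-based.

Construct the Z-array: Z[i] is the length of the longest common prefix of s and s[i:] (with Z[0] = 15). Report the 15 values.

Z[0]=15
i=1: fresh scan; Z[1]=5 grow→box=[1,6)
i=2: min(r-i=4, Z[1]=5)=4; Z[2]=4
i=3: min(r-i=3, Z[2]=4)=3; Z[3]=3
i=4: min(r-i=2, Z[3]=3)=2; Z[4]=2
i=5: min(r-i=1, Z[4]=2)=1; Z[5]=1
i=6: fresh scan; Z[6]=0
i=7: fresh scan; Z[7]=0
i=8: fresh scan; Z[8]=0
i=9: fresh scan; Z[9]=0
i=10: fresh scan; Z[10]=5 grow→box=[10,15)
i=11: min(r-i=4, Z[1]=5)=4; Z[11]=4
i=12: min(r-i=3, Z[2]=4)=3; Z[12]=3
i=13: min(r-i=2, Z[3]=3)=2; Z[13]=2
i=14: min(r-i=1, Z[4]=2)=1; Z[14]=1

[15, 5, 4, 3, 2, 1, 0, 0, 0, 0, 5, 4, 3, 2, 1]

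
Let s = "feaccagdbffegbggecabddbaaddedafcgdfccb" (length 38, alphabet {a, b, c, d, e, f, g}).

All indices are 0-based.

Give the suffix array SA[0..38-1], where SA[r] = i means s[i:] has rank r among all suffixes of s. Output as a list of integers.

[23, 18, 2, 24, 29, 5, 37, 22, 19, 8, 13, 17, 4, 36, 3, 35, 31, 28, 21, 7, 20, 25, 26, 33, 1, 16, 27, 11, 34, 30, 0, 10, 9, 12, 6, 32, 15, 14]

rank→(start, suffix):
  0 → (23, 'aaddedafcgdfccb')
  1 → (18, 'abddbaaddedafcgdfccb')
  2 → (2, 'accagdbffegbggecabddbaaddedafcgdfccb')
  3 → (24, 'addedafcgdfccb')
  4 → (29, 'afcgdfccb')
  5 → (5, 'agdbffegbggecabddbaaddedafcgdfccb')
  6 → (37, 'b')
  7 → (22, 'baaddedafcgdfccb')
  8 → (19, 'bddbaaddedafcgdfccb')
  9 → (8, 'bffegbggecabddbaaddedafcgdfccb')
  10 → (13, 'bggecabddbaaddedafcgdfccb')
  11 → (17, 'cabddbaaddedafcgdfccb')
  12 → (4, 'cagdbffegbggecabddbaaddedafcgdfccb')
  13 → (36, 'cb')
  14 → (3, 'ccagdbffegbggecabddbaaddedafcgdfccb')
  15 → (35, 'ccb')
  16 → (31, 'cgdfccb')
  17 → (28, 'dafcgdfccb')
  18 → (21, 'dbaaddedafcgdfccb')
  19 → (7, 'dbffegbggecabddbaaddedafcgdfccb')
  20 → (20, 'ddbaaddedafcgdfccb')
  21 → (25, 'ddedafcgdfccb')
  22 → (26, 'dedafcgdfccb')
  23 → (33, 'dfccb')
  24 → (1, 'eaccagdbffegbggecabddbaaddedafcgdfccb')
  25 → (16, 'ecabddbaaddedafcgdfccb')
  26 → (27, 'edafcgdfccb')
  27 → (11, 'egbggecabddbaaddedafcgdfccb')
  28 → (34, 'fccb')
  29 → (30, 'fcgdfccb')
  30 → (0, 'feaccagdbffegbggecabddbaaddedafcgdfccb')
  31 → (10, 'fegbggecabddbaaddedafcgdfccb')
  32 → (9, 'ffegbggecabddbaaddedafcgdfccb')
  33 → (12, 'gbggecabddbaaddedafcgdfccb')
  34 → (6, 'gdbffegbggecabddbaaddedafcgdfccb')
  35 → (32, 'gdfccb')
  36 → (15, 'gecabddbaaddedafcgdfccb')
  37 → (14, 'ggecabddbaaddedafcgdfccb')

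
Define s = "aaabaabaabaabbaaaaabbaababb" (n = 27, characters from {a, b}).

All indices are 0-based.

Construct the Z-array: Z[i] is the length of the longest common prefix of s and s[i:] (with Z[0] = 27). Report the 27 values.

[27, 2, 1, 0, 2, 1, 0, 2, 1, 0, 2, 1, 0, 0, 3, 3, 4, 2, 1, 0, 0, 2, 1, 0, 1, 0, 0]

Z[0]=27
i=1: i≥r, start 0; Z[1]=2 scan→box=[1,3)
i=2: min(r-i=1, Z[1]=2)=1; Z[2]=1
i=3: i≥r, start 0; Z[3]=0
i=4: i≥r, start 0; Z[4]=2 scan→box=[4,6)
i=5: min(r-i=1, Z[1]=2)=1; Z[5]=1
i=6: i≥r, start 0; Z[6]=0
i=7: i≥r, start 0; Z[7]=2 scan→box=[7,9)
i=8: min(r-i=1, Z[1]=2)=1; Z[8]=1
i=9: i≥r, start 0; Z[9]=0
i=10: i≥r, start 0; Z[10]=2 scan→box=[10,12)
i=11: min(r-i=1, Z[1]=2)=1; Z[11]=1
i=12: i≥r, start 0; Z[12]=0
i=13: i≥r, start 0; Z[13]=0
i=14: i≥r, start 0; Z[14]=3 scan→box=[14,17)
i=15: min(r-i=2, Z[1]=2)=2; Z[15]=3 scan→box=[15,18)
i=16: min(r-i=2, Z[1]=2)=2; Z[16]=4 scan→box=[16,20)
i=17: min(r-i=3, Z[1]=2)=2; Z[17]=2
i=18: min(r-i=2, Z[2]=1)=1; Z[18]=1
i=19: min(r-i=1, Z[3]=0)=0; Z[19]=0
i=20: i≥r, start 0; Z[20]=0
i=21: i≥r, start 0; Z[21]=2 scan→box=[21,23)
i=22: min(r-i=1, Z[1]=2)=1; Z[22]=1
i=23: i≥r, start 0; Z[23]=0
i=24: i≥r, start 0; Z[24]=1 scan→box=[24,25)
i=25: i≥r, start 0; Z[25]=0
i=26: i≥r, start 0; Z[26]=0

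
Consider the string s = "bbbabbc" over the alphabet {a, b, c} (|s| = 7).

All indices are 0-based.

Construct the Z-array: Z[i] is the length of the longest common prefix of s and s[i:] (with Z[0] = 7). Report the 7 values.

Z[0]=7
i=1: outside box; Z[1]=2 scan→box=[1,3)
i=2: min(r-i=1, Z[1]=2)=1; Z[2]=1
i=3: outside box; Z[3]=0
i=4: outside box; Z[4]=2 scan→box=[4,6)
i=5: min(r-i=1, Z[1]=2)=1; Z[5]=1
i=6: outside box; Z[6]=0

[7, 2, 1, 0, 2, 1, 0]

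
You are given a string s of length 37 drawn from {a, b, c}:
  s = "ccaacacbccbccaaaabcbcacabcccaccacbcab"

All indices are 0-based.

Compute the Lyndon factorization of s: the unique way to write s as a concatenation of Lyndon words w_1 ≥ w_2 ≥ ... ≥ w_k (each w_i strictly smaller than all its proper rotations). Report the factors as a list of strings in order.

emit factor 1: 'c' (i=0, period=1)
emit factor 2: 'c' (i=1, period=1)
emit factor 3: 'aacacbccbcc' (i=2, period=11)
emit factor 4: 'aaaabcbcacabcccaccacbcab' (i=13, period=24)

["c", "c", "aacacbccbcc", "aaaabcbcacabcccaccacbcab"]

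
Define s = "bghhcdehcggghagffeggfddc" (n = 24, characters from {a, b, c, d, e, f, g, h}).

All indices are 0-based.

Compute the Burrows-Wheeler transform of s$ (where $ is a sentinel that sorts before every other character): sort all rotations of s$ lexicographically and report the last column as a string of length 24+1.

rank  rotation                   last
    0  $bghhcdehcggghagffeggfddc  c
    1  agffeggfddc$bghhcdehcgggh  h
    2  bghhcdehcggghagffeggfddc$  $
    3  c$bghhcdehcggghagffeggfdd  d
    4  cdehcggghagffeggfddc$bghh  h
    5  cggghagffeggfddc$bghhcdeh  h
    6  dc$bghhcdehcggghagffeggfd  d
    7  ddc$bghhcdehcggghagffeggf  f
    8  dehcggghagffeggfddc$bghhc  c
    9  eggfddc$bghhcdehcggghagff  f
   10  ehcggghagffeggfddc$bghhcd  d
   11  fddc$bghhcdehcggghagffegg  g
   12  feggfddc$bghhcdehcggghagf  f
   13  ffeggfddc$bghhcdehcggghag  g
   14  gfddc$bghhcdehcggghagffeg  g
   15  gffeggfddc$bghhcdehcgggha  a
   16  ggfddc$bghhcdehcggghagffe  e
   17  ggghagffeggfddc$bghhcdehc  c
   18  gghagffeggfddc$bghhcdehcg  g
   19  ghagffeggfddc$bghhcdehcgg  g
   20  ghhcdehcggghagffeggfddc$b  b
   21  hagffeggfddc$bghhcdehcggg  g
   22  hcdehcggghagffeggfddc$bgh  h
   23  hcggghagffeggfddc$bghhcde  e
   24  hhcdehcggghagffeggfddc$bg  g

ch$dhhdfcfdgfggaecggbgheg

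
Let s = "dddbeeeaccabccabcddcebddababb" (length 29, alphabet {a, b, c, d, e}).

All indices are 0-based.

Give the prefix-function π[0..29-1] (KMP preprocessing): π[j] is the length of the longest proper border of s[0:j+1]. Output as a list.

π[0] = 0
j=1 s[j]='d': π[1]=1 (border 'd')
j=2 s[j]='d': π[2]=2 (border 'dd')
j=3 s[j]='b': k: 2→1→0; π[3]=0 (border '')
j=4 s[j]='e': π[4]=0 (border '')
j=5 s[j]='e': π[5]=0 (border '')
j=6 s[j]='e': π[6]=0 (border '')
j=7 s[j]='a': π[7]=0 (border '')
j=8 s[j]='c': π[8]=0 (border '')
j=9 s[j]='c': π[9]=0 (border '')
j=10 s[j]='a': π[10]=0 (border '')
j=11 s[j]='b': π[11]=0 (border '')
j=12 s[j]='c': π[12]=0 (border '')
j=13 s[j]='c': π[13]=0 (border '')
j=14 s[j]='a': π[14]=0 (border '')
j=15 s[j]='b': π[15]=0 (border '')
j=16 s[j]='c': π[16]=0 (border '')
j=17 s[j]='d': π[17]=1 (border 'd')
j=18 s[j]='d': π[18]=2 (border 'dd')
j=19 s[j]='c': k: 2→1→0; π[19]=0 (border '')
j=20 s[j]='e': π[20]=0 (border '')
j=21 s[j]='b': π[21]=0 (border '')
j=22 s[j]='d': π[22]=1 (border 'd')
j=23 s[j]='d': π[23]=2 (border 'dd')
j=24 s[j]='a': k: 2→1→0; π[24]=0 (border '')
j=25 s[j]='b': π[25]=0 (border '')
j=26 s[j]='a': π[26]=0 (border '')
j=27 s[j]='b': π[27]=0 (border '')
j=28 s[j]='b': π[28]=0 (border '')

[0, 1, 2, 0, 0, 0, 0, 0, 0, 0, 0, 0, 0, 0, 0, 0, 0, 1, 2, 0, 0, 0, 1, 2, 0, 0, 0, 0, 0]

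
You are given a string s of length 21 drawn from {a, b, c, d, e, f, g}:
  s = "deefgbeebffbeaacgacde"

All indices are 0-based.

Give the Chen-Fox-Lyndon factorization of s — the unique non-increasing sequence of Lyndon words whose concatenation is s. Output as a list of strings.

emit factor 1: 'deefg' (i=0, period=5)
emit factor 2: 'beebff' (i=5, period=6)
emit factor 3: 'be' (i=11, period=2)
emit factor 4: 'aacgacde' (i=13, period=8)

["deefg", "beebff", "be", "aacgacde"]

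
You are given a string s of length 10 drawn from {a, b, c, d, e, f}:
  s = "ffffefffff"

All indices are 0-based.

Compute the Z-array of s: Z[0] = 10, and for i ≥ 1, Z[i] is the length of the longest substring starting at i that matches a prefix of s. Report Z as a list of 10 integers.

[10, 3, 2, 1, 0, 4, 4, 3, 2, 1]

Z[0]=10
i=1: i≥r, start 0; Z[1]=3 extend→box=[1,4)
i=2: min(r-i=2, Z[1]=3)=2; Z[2]=2
i=3: min(r-i=1, Z[2]=2)=1; Z[3]=1
i=4: i≥r, start 0; Z[4]=0
i=5: i≥r, start 0; Z[5]=4 extend→box=[5,9)
i=6: min(r-i=3, Z[1]=3)=3; Z[6]=4 extend→box=[6,10)
i=7: min(r-i=3, Z[1]=3)=3; Z[7]=3
i=8: min(r-i=2, Z[2]=2)=2; Z[8]=2
i=9: min(r-i=1, Z[3]=1)=1; Z[9]=1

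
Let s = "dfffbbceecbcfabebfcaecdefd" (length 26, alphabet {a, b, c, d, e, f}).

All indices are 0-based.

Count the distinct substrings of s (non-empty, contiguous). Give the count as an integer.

328

rank | idx | suffix
   0 |  13 | abebfcaecdefd
   1 |  19 | aecdefd
   2 |   4 | bbceecbcfabebfcaecdefd
   3 |   5 | bceecbcfabebfcaecdefd
   4 |  10 | bcfabebfcaecdefd
   5 |  14 | bebfcaecdefd
   6 |  16 | bfcaecdefd
   7 |  18 | caecdefd
   8 |   9 | cbcfabebfcaecdefd
   9 |  21 | cdefd
  10 |   6 | ceecbcfabebfcaecdefd
  11 |  11 | cfabebfcaecdefd
  12 |  25 | d
  13 |  22 | defd
  14 |   0 | dfffbbceecbcfabebfcaecdefd
  15 |  15 | ebfcaecdefd
  16 |   8 | ecbcfabebfcaecdefd
  17 |  20 | ecdefd
  18 |   7 | eecbcfabebfcaecdefd
  19 |  23 | efd
  20 |  12 | fabebfcaecdefd
  21 |   3 | fbbceecbcfabebfcaecdefd
  22 |  17 | fcaecdefd
  23 |  24 | fd
  24 |   2 | ffbbceecbcfabebfcaecdefd
  25 |   1 | fffbbceecbcfabebfcaecdefd

SA = [13, 19, 4, 5, 10, 14, 16, 18, 9, 21, 6, 11, 25, 22, 0, 15, 8, 20, 7, 23, 12, 3, 17, 24, 2, 1]
rank  pair      lcp
   1  s[13:],s[19:]  1  'a'
   2  s[19:],s[4:]  0  ''
   3  s[4:],s[5:]  1  'b'
   4  s[5:],s[10:]  2  'bc'
   5  s[10:],s[14:]  1  'b'
   6  s[14:],s[16:]  1  'b'
   7  s[16:],s[18:]  0  ''
   8  s[18:],s[9:]  1  'c'
   9  s[9:],s[21:]  1  'c'
  10  s[21:],s[6:]  1  'c'
  11  s[6:],s[11:]  1  'c'
  12  s[11:],s[25:]  0  ''
  13  s[25:],s[22:]  1  'd'
  14  s[22:],s[0:]  1  'd'
  15  s[0:],s[15:]  0  ''
  16  s[15:],s[8:]  1  'e'
  17  s[8:],s[20:]  2  'ec'
  18  s[20:],s[7:]  1  'e'
  19  s[7:],s[23:]  1  'e'
  20  s[23:],s[12:]  0  ''
  21  s[12:],s[3:]  1  'f'
  22  s[3:],s[17:]  1  'f'
  23  s[17:],s[24:]  1  'f'
  24  s[24:],s[2:]  1  'f'
  25  s[2:],s[1:]  2  'ff'

n(n+1)/2 = 26·27/2 = 351
Σ LCP = 0 + 1 + 0 + 1 + 2 + 1 + 1 + 0 + 1 + 1 + 1 + 1 + 0 + 1 + 1 + 0 + 1 + 2 + 1 + 1 + 0 + 1 + 1 + 1 + 1 + 2 = 23
distinct = 351 − 23 = 328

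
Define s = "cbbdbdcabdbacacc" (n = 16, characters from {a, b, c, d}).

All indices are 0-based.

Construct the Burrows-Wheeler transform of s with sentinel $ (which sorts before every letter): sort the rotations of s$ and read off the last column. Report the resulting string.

rank  rotation           last
    0  $cbbdbdcabdbacacc  c
    1  abdbacacc$cbbdbdc  c
    2  acacc$cbbdbdcabdb  b
    3  acc$cbbdbdcabdbac  c
    4  bacacc$cbbdbdcabd  d
    5  bbdbdcabdbacacc$c  c
    6  bdbacacc$cbbdbdca  a
    7  bdbdcabdbacacc$cb  b
    8  bdcabdbacacc$cbbd  d
    9  c$cbbdbdcabdbacac  c
   10  cabdbacacc$cbbdbd  d
   11  cacc$cbbdbdcabdba  a
   12  cbbdbdcabdbacacc$  $
   13  cc$cbbdbdcabdbaca  a
   14  dbacacc$cbbdbdcab  b
   15  dbdcabdbacacc$cbb  b
   16  dcabdbacacc$cbbdb  b

ccbcdcabdcda$abbb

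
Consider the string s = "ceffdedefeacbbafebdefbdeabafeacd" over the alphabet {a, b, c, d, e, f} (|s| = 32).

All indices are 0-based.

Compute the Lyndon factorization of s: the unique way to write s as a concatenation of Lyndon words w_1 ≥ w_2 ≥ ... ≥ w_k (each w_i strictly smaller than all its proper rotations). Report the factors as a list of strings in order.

["ceffdedefe", "acbbafebdefbde", "abafeacd"]

emit factor 1: 'ceffdedefe' (i=0, period=10)
emit factor 2: 'acbbafebdefbde' (i=10, period=14)
emit factor 3: 'abafeacd' (i=24, period=8)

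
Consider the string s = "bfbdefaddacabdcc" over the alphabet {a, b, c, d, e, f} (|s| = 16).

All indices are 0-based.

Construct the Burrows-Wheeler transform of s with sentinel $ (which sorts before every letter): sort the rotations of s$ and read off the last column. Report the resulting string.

ccdfaf$caddbabdeb

rank  rotation           last
    0  $bfbdefaddacabdcc  c
    1  abdcc$bfbdefaddac  c
    2  acabdcc$bfbdefadd  d
    3  addacabdcc$bfbdef  f
    4  bdcc$bfbdefaddaca  a
    5  bdefaddacabdcc$bf  f
    6  bfbdefaddacabdcc$  $
    7  c$bfbdefaddacabdc  c
    8  cabdcc$bfbdefadda  a
    9  cc$bfbdefaddacabd  d
   10  dacabdcc$bfbdefad  d
   11  dcc$bfbdefaddacab  b
   12  ddacabdcc$bfbdefa  a
   13  defaddacabdcc$bfb  b
   14  efaddacabdcc$bfbd  d
   15  faddacabdcc$bfbde  e
   16  fbdefaddacabdcc$b  b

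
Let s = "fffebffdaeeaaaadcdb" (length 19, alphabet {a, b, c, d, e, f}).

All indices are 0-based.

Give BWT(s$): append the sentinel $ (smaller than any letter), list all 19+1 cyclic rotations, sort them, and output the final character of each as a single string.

rank  rotation              last
    0  $fffebffdaeeaaaadcdb  b
    1  aaaadcdb$fffebffdaee  e
    2  aaadcdb$fffebffdaeea  a
    3  aadcdb$fffebffdaeeaa  a
    4  adcdb$fffebffdaeeaaa  a
    5  aeeaaaadcdb$fffebffd  d
    6  b$fffebffdaeeaaaadcd  d
    7  bffdaeeaaaadcdb$fffe  e
    8  cdb$fffebffdaeeaaaad  d
    9  daeeaaaadcdb$fffebff  f
   10  db$fffebffdaeeaaaadc  c
   11  dcdb$fffebffdaeeaaaa  a
   12  eaaaadcdb$fffebffdae  e
   13  ebffdaeeaaaadcdb$fff  f
   14  eeaaaadcdb$fffebffda  a
   15  fdaeeaaaadcdb$fffebf  f
   16  febffdaeeaaaadcdb$ff  f
   17  ffdaeeaaaadcdb$fffeb  b
   18  ffebffdaeeaaaadcdb$f  f
   19  fffebffdaeeaaaadcdb$  $

beaaaddedfcaefaffbf$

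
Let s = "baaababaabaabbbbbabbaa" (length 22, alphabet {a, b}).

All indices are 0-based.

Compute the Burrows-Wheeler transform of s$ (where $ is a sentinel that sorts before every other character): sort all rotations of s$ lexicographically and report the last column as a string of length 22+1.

aabbbabbaabab$aaababbba

rank  rotation                 last
    0  $baaababaabaabbbbbabbaa  a
    1  a$baaababaabaabbbbbabba  a
    2  aa$baaababaabaabbbbbabb  b
    3  aaababaabaabbbbbabbaa$b  b
    4  aabaabbbbbabbaa$baaabab  b
    5  aababaabaabbbbbabbaa$ba  a
    6  aabbbbbabbaa$baaababaab  b
    7  abaabaabbbbbabbaa$baaab  b
    8  abaabbbbbabbaa$baaababa  a
    9  ababaabaabbbbbabbaa$baa  a
   10  abbaa$baaababaabaabbbbb  b
   11  abbbbbabbaa$baaababaaba  a
   12  baa$baaababaabaabbbbbab  b
   13  baaababaabaabbbbbabbaa$  $
   14  baabaabbbbbabbaa$baaaba  a
   15  baabbbbbabbaa$baaababaa  a
   16  babaabaabbbbbabbaa$baaa  a
   17  babbaa$baaababaabaabbbb  b
   18  bbaa$baaababaabaabbbbba  a
   19  bbabbaa$baaababaabaabbb  b
   20  bbbabbaa$baaababaabaabb  b
   21  bbbbabbaa$baaababaabaab  b
   22  bbbbbabbaa$baaababaabaa  a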